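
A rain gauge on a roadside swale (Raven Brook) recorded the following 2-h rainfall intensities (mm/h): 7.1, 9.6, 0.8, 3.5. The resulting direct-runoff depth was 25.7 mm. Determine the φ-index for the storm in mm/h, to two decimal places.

Only the 3 blocks with intensity above φ contribute runoff: 7.1, 9.6, 3.5 mm/h.
Σ(I−φ)·Δt = d  ⇒  (7.1+9.6+3.5 − 3φ)·2 = 25.7
φ = (20.20 − 25.7/2) / 3 = 2.45 mm/h.

φ ≈ 2.45 mm/h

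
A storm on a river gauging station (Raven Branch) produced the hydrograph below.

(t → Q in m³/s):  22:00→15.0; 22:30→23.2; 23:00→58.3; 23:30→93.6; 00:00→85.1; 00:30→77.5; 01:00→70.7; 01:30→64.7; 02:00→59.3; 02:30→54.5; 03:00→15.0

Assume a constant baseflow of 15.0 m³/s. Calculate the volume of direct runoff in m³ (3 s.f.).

V ≈ 8.13 × 10^5 m³

Direct-runoff ordinates (Q − Q_b): 0.0, 8.2, 43.3, 78.6, 70.1, 62.5, 55.7, 49.7, 44.3, 39.5, 0.0 m³/s.
ΣQ_DR = 451.9 m³/s.
With Δt = 0.5 h = 1800 s, V = ΣQ_DR · Δt = 451.9 × 1800 = 8.13 × 10^5 m³.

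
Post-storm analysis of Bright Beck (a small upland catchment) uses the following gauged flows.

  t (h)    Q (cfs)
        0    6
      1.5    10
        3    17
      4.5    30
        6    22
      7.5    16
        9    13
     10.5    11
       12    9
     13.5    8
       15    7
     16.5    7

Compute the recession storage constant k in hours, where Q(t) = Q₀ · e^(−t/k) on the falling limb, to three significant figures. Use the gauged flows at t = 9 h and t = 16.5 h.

k ≈ 12.1 h

On the falling limb, Q drops from 13 to 7 cfs between t = 9 h and t = 16.5 h (Δt = 7.5 h).
k = −Δt / ln(Q₂/Q₁) = −7.5 / ln(7/13) = 12.1 h.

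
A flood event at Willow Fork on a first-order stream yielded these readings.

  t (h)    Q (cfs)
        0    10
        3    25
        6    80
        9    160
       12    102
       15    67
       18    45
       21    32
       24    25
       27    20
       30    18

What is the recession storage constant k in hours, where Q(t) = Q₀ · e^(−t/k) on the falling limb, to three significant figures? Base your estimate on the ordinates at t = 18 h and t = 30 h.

On the falling limb, Q drops from 45 to 18 cfs between t = 18 h and t = 30 h (Δt = 12 h).
k = −Δt / ln(Q₂/Q₁) = −12 / ln(18/45) = 13.1 h.

k ≈ 13.1 h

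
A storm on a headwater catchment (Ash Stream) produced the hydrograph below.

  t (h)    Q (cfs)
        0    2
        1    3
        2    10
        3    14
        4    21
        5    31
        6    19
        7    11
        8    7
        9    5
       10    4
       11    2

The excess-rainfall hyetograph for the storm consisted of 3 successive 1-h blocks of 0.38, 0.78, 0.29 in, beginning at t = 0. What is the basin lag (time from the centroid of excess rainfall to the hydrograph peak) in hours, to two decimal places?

t_L ≈ 3.56 h

Centroid of excess rainfall: t_c = Σ P_i·t̄_i / ΣP_i = 1.4379 h (block centres at 0.5, 1.5, 2.5 h).
Hydrograph peak occurs at t = 5 h, so basin lag t_L = 5 − 1.4379 = 3.56 h.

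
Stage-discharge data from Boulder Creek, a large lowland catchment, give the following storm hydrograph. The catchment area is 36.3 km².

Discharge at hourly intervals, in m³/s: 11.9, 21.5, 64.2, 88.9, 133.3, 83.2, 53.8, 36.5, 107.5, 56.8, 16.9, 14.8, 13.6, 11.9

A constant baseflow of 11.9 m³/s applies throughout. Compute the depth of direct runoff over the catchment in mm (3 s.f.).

Direct runoff: 0.0, 9.6, 52.3, 77.0, 121.4, 71.3, 41.9, 24.6, 95.6, 44.9, 5.0, 2.9, 1.7, 0.0 m³/s; ΣQ_DR = 548.2 m³/s.
V = ΣQ_DR · Δt = 548.2 × 3600 s = 1.974 × 10^6 m³.
Over A = 36.3 km², depth = V / A = 54.4 mm.

d ≈ 54.4 mm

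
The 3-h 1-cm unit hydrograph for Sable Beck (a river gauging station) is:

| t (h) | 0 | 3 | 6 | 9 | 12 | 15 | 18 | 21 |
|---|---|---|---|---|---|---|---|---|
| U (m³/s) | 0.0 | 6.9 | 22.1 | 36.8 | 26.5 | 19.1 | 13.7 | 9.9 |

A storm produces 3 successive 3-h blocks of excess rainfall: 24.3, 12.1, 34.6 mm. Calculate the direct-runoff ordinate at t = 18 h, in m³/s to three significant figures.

Q ≈ 148 m³/s

By discrete convolution, Q_j = Σ (P_i / 10 mm) · U_{j−i}.
At t = 18 h (j=6): Q = (24.3/10)·13.7 + (12.1/10)·19.1 + (34.6/10)·26.5 = 148 m³/s.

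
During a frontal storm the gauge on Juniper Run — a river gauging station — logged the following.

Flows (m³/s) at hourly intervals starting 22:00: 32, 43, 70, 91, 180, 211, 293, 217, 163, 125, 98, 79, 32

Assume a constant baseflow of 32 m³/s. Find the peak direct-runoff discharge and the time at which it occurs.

Subtracting baseflow gives direct-runoff ordinates: 0.0, 11.0, 38.0, 59.0, 148.0, 179.0, 261.0, 185.0, 131.0, 93.0, 66.0, 47.0, 0.0 m³/s.
The maximum is 261.0 m³/s, occurring at the reading for t = 04:00.

Q_p = 261.0 m³/s at t = 04:00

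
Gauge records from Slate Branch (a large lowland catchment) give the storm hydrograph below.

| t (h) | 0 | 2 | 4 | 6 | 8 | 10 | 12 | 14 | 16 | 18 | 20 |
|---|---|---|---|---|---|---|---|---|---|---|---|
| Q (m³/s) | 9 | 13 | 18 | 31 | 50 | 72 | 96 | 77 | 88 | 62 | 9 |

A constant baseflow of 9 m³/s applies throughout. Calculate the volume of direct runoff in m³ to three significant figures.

V ≈ 3.07 × 10^6 m³

Direct-runoff ordinates (Q − Q_b): 0.0, 4.0, 9.0, 22.0, 41.0, 63.0, 87.0, 68.0, 79.0, 53.0, 0.0 m³/s.
ΣQ_DR = 426.0 m³/s.
With Δt = 2 h = 7200 s, V = ΣQ_DR · Δt = 426.0 × 7200 = 3.07 × 10^6 m³.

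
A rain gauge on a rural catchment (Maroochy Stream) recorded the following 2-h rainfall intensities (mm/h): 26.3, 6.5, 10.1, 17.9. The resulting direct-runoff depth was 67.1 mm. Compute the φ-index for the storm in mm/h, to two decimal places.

Only the 3 blocks with intensity above φ contribute runoff: 26.3, 10.1, 17.9 mm/h.
Σ(I−φ)·Δt = d  ⇒  (26.3+10.1+17.9 − 3φ)·2 = 67.1
φ = (54.30 − 67.1/2) / 3 = 6.92 mm/h.

φ ≈ 6.92 mm/h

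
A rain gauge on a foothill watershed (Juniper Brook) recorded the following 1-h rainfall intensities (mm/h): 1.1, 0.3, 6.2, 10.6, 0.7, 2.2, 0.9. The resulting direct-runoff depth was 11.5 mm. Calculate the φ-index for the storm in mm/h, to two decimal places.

Only the 2 blocks with intensity above φ contribute runoff: 6.2, 10.6 mm/h.
Σ(I−φ)·Δt = d  ⇒  (6.2+10.6 − 2φ)·1 = 11.5
φ = (16.80 − 11.5/1) / 2 = 2.65 mm/h.

φ ≈ 2.65 mm/h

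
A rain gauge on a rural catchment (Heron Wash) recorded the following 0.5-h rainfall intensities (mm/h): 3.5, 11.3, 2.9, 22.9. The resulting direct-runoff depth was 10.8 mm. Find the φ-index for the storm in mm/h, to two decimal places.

φ ≈ 6.30 mm/h

Only the 2 blocks with intensity above φ contribute runoff: 11.3, 22.9 mm/h.
Σ(I−φ)·Δt = d  ⇒  (11.3+22.9 − 2φ)·0.5 = 10.8
φ = (34.20 − 10.8/0.5) / 2 = 6.30 mm/h.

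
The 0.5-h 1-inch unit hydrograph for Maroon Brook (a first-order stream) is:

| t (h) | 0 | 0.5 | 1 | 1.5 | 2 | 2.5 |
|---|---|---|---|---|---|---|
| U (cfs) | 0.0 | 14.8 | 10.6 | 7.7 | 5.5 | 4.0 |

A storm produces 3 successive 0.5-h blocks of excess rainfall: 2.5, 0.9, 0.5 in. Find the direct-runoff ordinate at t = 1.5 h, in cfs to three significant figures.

Q ≈ 36.2 cfs

By discrete convolution, Q_j = Σ (P_i / 1 in) · U_{j−i}.
At t = 1.5 h (j=3): Q = (2.5/1)·7.7 + (0.9/1)·10.6 + (0.5/1)·14.8 = 36.2 cfs.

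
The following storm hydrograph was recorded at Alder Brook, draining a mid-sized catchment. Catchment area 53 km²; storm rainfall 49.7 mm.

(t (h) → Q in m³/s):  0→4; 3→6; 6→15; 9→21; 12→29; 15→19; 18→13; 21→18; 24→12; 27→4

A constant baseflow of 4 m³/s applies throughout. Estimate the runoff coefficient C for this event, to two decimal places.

C ≈ 0.41

ΣQ_DR = 101.0 m³/s; V = ΣQ_DR·Δt = 1.091 × 10^6 m³.
Runoff depth d = V / A = 20.58 mm.
C = d / P = 20.58 / 49.7 = 0.41.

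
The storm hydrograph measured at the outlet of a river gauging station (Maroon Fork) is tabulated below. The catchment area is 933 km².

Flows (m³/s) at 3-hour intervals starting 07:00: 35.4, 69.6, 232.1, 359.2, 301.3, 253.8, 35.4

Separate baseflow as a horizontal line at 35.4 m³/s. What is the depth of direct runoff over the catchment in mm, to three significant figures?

Direct runoff: 0.0, 34.2, 196.7, 323.8, 265.9, 218.4, 0.0 m³/s; ΣQ_DR = 1039 m³/s.
V = ΣQ_DR · Δt = 1039 × 10800 s = 1.122 × 10^7 m³.
Over A = 933 km², depth = V / A = 12.0 mm.

d ≈ 12.0 mm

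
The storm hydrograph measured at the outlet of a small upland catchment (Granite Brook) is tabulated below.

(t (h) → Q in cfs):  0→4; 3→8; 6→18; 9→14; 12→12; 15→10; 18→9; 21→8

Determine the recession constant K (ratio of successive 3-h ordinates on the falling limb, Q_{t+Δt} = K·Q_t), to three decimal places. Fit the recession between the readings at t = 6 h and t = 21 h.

K ≈ 0.850

Using the recession-limb readings at t = 6 h and t = 21 h: Q falls from 18 to 8 cfs over 5 intervals.
K = (Q₂/Q₁)^(1/5) = (8/18)^(1/5) = 0.850.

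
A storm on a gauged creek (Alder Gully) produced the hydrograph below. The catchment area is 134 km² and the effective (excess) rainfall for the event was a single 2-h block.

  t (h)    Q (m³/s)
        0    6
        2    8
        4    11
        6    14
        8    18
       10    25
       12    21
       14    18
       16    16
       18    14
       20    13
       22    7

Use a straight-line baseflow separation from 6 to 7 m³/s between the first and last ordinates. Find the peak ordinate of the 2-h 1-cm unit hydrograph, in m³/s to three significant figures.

U_p ≈ 37.1 m³/s

Direct runoff: 0.00, 1.91, 4.82, 7.73, 11.64, 18.55, 14.45, 11.36, 9.27, 7.18, 6.09, 0.00 m³/s; ΣQ_DR = 93.00 m³/s, peak = 18.55 m³/s.
Runoff depth d = ΣQ_DR·Δt / A = 93.00 × 7200 / (134 km²) = 4.997 mm.
The 1-cm UH is the DRH scaled by (10 mm)/d, so U_p = 18.55 × 10/4.997 = 37.1 m³/s.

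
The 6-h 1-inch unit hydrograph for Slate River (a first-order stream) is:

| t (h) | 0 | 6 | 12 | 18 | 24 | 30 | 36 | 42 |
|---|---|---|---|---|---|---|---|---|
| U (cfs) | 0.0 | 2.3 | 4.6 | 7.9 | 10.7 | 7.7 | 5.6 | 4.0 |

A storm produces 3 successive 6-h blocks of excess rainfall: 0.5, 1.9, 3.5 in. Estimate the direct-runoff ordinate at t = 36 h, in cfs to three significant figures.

By discrete convolution, Q_j = Σ (P_i / 1 in) · U_{j−i}.
At t = 36 h (j=6): Q = (0.5/1)·5.6 + (1.9/1)·7.7 + (3.5/1)·10.7 = 54.9 cfs.

Q ≈ 54.9 cfs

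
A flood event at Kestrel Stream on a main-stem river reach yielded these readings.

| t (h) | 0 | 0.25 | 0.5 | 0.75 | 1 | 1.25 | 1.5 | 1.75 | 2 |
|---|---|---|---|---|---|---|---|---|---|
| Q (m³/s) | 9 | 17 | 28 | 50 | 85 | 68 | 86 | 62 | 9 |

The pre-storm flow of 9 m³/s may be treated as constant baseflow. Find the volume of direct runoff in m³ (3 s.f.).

V ≈ 3.00 × 10^5 m³

Direct-runoff ordinates (Q − Q_b): 0.0, 8.0, 19.0, 41.0, 76.0, 59.0, 77.0, 53.0, 0.0 m³/s.
ΣQ_DR = 333.0 m³/s.
With Δt = 0.25 h = 900 s, V = ΣQ_DR · Δt = 333.0 × 900 = 3.00 × 10^5 m³.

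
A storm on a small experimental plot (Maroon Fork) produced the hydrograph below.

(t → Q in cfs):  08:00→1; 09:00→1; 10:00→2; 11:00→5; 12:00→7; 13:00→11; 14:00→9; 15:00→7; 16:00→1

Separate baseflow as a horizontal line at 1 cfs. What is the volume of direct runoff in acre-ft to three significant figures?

Direct-runoff ordinates (Q − Q_b): 0.0, 0.0, 1.0, 4.0, 6.0, 10.0, 8.0, 6.0, 0.0 cfs.
ΣQ_DR = 35.00 cfs.
With Δt = 1 h = 3600 s, V = ΣQ_DR · Δt = 35.00 × 3600 = 1.26 × 10^5 ft³ = 2.89 acre-ft.

V ≈ 2.89 acre-ft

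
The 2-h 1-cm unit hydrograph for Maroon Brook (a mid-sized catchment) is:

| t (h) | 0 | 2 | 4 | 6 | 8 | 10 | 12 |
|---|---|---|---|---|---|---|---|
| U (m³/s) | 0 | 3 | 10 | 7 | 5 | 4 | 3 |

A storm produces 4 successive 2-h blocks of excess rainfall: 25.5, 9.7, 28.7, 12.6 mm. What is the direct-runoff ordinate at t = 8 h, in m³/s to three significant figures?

Q ≈ 52.0 m³/s

By discrete convolution, Q_j = Σ (P_i / 10 mm) · U_{j−i}.
At t = 8 h (j=4): Q = (25.5/10)·5 + (9.7/10)·7 + (28.7/10)·10 + (12.6/10)·3 = 52.0 m³/s.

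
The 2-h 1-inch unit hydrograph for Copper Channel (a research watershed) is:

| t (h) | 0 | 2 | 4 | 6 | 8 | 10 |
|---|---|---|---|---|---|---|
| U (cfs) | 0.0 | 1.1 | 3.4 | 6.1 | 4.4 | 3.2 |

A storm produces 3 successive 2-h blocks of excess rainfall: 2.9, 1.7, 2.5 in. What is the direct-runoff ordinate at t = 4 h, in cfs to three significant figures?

Q ≈ 11.7 cfs

By discrete convolution, Q_j = Σ (P_i / 1 in) · U_{j−i}.
At t = 4 h (j=2): Q = (2.9/1)·3.4 + (1.7/1)·1.1 + (2.5/1)·0.0 = 11.7 cfs.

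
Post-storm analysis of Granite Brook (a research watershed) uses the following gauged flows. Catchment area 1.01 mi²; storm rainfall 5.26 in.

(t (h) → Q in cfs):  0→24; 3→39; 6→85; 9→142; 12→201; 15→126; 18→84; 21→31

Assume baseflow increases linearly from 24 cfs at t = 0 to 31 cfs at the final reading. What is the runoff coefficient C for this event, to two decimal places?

ΣQ_DR = 512.0 cfs; V = ΣQ_DR·Δt = 5.530 × 10^6 ft³.
Runoff depth d = V / A = 2.357 in.
C = d / P = 2.357 / 5.26 = 0.45.

C ≈ 0.45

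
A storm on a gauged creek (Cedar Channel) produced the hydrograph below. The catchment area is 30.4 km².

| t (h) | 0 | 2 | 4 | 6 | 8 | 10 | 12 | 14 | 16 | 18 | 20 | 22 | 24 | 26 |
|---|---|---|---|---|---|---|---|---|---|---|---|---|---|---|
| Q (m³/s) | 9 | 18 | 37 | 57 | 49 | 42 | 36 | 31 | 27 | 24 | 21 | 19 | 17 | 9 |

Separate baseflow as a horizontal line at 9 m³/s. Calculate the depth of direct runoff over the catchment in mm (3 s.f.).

d ≈ 63.9 mm

Direct runoff: 0.0, 9.0, 28.0, 48.0, 40.0, 33.0, 27.0, 22.0, 18.0, 15.0, 12.0, 10.0, 8.0, 0.0 m³/s; ΣQ_DR = 270.0 m³/s.
V = ΣQ_DR · Δt = 270.0 × 7200 s = 1.944 × 10^6 m³.
Over A = 30.4 km², depth = V / A = 63.9 mm.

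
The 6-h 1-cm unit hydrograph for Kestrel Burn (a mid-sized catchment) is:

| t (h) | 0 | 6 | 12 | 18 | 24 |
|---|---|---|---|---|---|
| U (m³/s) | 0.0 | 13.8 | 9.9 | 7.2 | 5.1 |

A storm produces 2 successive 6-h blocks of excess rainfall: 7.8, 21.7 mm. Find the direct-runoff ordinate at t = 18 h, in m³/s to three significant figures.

By discrete convolution, Q_j = Σ (P_i / 10 mm) · U_{j−i}.
At t = 18 h (j=3): Q = (7.8/10)·7.2 + (21.7/10)·9.9 = 27.1 m³/s.

Q ≈ 27.1 m³/s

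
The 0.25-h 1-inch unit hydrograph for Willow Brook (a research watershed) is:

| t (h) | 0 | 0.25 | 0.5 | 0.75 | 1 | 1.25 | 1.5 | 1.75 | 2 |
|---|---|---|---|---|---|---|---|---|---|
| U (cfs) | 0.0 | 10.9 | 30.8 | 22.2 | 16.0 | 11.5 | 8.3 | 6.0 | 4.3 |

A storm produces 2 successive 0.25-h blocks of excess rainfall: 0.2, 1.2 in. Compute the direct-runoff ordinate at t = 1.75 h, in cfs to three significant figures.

Q ≈ 11.2 cfs

By discrete convolution, Q_j = Σ (P_i / 1 in) · U_{j−i}.
At t = 1.75 h (j=7): Q = (0.2/1)·6.0 + (1.2/1)·8.3 = 11.2 cfs.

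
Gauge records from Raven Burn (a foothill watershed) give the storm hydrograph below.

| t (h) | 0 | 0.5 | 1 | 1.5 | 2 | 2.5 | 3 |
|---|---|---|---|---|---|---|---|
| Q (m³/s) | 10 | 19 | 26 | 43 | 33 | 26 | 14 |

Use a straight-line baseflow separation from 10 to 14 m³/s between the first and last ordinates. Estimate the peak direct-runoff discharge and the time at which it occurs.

Q_p = 31.00 m³/s at t = 1.5 h

Subtracting baseflow gives direct-runoff ordinates: 0.00, 8.33, 14.67, 31.00, 20.33, 12.67, 0.00 m³/s.
The maximum is 31.00 m³/s, occurring at the reading for t = 1.5 h.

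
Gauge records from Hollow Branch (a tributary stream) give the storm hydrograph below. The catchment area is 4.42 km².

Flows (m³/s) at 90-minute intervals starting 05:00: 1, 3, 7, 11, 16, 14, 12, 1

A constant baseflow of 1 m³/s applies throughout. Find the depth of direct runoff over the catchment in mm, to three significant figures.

d ≈ 69.6 mm

Direct runoff: 0.0, 2.0, 6.0, 10.0, 15.0, 13.0, 11.0, 0.0 m³/s; ΣQ_DR = 57.00 m³/s.
V = ΣQ_DR · Δt = 57.00 × 5400 s = 3.078 × 10^5 m³.
Over A = 4.42 km², depth = V / A = 69.6 mm.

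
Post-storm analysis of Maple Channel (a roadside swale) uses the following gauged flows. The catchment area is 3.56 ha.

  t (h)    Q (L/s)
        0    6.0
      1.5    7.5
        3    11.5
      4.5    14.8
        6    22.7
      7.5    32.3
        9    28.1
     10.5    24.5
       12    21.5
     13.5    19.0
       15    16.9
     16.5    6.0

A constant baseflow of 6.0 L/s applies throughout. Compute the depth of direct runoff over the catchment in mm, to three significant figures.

Direct runoff: 0.0, 1.5, 5.5, 8.8, 16.7, 26.3, 22.1, 18.5, 15.5, 13.0, 10.9, 0.0 L/s; ΣQ_DR = 138.8 L/s.
V = ΣQ_DR · Δt = 138.8 × 5400 s = 7.495 × 10^5 L.
Over A = 3.56 ha, depth = V / A = 21.1 mm.

d ≈ 21.1 mm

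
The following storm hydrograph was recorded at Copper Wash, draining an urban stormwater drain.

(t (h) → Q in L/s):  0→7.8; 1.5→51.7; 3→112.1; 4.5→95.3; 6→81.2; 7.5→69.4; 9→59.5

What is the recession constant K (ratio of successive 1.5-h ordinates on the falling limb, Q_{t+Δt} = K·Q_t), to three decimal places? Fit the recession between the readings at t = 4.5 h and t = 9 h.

Using the recession-limb readings at t = 4.5 h and t = 9 h: Q falls from 95.3 to 59.5 L/s over 3 intervals.
K = (Q₂/Q₁)^(1/3) = (59.5/95.3)^(1/3) = 0.855.

K ≈ 0.855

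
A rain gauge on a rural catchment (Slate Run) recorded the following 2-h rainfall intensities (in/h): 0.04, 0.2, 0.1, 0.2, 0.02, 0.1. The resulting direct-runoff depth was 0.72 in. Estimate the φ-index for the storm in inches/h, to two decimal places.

Only the 4 blocks with intensity above φ contribute runoff: 0.2, 0.1, 0.2, 0.1 in/h.
Σ(I−φ)·Δt = d  ⇒  (0.2+0.1+0.2+0.1 − 4φ)·2 = 0.72
φ = (0.6000 − 0.72/2) / 4 = 0.06 in/h.

φ ≈ 0.06 in/h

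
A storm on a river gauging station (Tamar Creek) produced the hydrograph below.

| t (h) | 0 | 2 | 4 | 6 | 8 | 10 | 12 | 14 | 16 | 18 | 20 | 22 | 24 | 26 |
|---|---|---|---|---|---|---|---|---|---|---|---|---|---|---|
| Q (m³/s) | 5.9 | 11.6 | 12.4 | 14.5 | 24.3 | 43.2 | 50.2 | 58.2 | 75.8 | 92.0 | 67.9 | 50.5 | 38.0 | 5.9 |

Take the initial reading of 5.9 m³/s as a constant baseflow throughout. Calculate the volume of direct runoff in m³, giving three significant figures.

Direct-runoff ordinates (Q − Q_b): 0.0, 5.7, 6.5, 8.6, 18.4, 37.3, 44.3, 52.3, 69.9, 86.1, 62.0, 44.6, 32.1, 0.0 m³/s.
ΣQ_DR = 467.8 m³/s.
With Δt = 2 h = 7200 s, V = ΣQ_DR · Δt = 467.8 × 7200 = 3.37 × 10^6 m³.

V ≈ 3.37 × 10^6 m³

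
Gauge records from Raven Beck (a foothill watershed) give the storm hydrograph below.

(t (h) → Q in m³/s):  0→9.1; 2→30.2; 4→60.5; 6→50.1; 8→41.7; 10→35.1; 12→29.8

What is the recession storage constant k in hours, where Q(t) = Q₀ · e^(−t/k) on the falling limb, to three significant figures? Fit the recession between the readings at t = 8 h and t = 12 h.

k ≈ 11.9 h

On the falling limb, Q drops from 41.7 to 29.8 m³/s between t = 8 h and t = 12 h (Δt = 4 h).
k = −Δt / ln(Q₂/Q₁) = −4 / ln(29.8/41.7) = 11.9 h.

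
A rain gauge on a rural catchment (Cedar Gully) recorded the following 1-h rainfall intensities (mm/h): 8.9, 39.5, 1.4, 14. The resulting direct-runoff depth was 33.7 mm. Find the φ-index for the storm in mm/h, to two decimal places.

φ ≈ 9.90 mm/h

Only the 2 blocks with intensity above φ contribute runoff: 39.5, 14 mm/h.
Σ(I−φ)·Δt = d  ⇒  (39.5+14 − 2φ)·1 = 33.7
φ = (53.50 − 33.7/1) / 2 = 9.90 mm/h.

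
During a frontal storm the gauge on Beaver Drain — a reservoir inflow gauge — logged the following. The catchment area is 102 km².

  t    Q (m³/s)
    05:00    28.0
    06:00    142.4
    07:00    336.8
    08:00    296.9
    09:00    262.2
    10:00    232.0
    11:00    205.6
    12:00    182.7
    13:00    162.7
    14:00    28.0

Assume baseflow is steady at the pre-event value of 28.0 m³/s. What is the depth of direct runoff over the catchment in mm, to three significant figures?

d ≈ 56.4 mm

Direct runoff: 0.0, 114.4, 308.8, 268.9, 234.2, 204.0, 177.6, 154.7, 134.7, 0.0 m³/s; ΣQ_DR = 1597 m³/s.
V = ΣQ_DR · Δt = 1597 × 3600 s = 5.750 × 10^6 m³.
Over A = 102 km², depth = V / A = 56.4 mm.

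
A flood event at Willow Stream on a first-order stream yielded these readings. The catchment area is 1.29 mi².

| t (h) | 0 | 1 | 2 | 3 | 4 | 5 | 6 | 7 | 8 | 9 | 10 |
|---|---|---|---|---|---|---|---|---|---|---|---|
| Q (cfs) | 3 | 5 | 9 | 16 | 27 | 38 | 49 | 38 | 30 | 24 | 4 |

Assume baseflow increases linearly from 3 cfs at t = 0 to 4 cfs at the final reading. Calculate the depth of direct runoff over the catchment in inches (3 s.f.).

Direct runoff: 0.00, 1.90, 5.80, 12.70, 23.60, 34.50, 45.40, 34.30, 26.20, 20.10, 0.00 cfs; ΣQ_DR = 204.5 cfs.
V = ΣQ_DR · Δt = 204.5 × 3600 s = 7.362 × 10^5 ft³.
Over A = 1.29 mi², depth = V / A = 0.246 in.

d ≈ 0.246 in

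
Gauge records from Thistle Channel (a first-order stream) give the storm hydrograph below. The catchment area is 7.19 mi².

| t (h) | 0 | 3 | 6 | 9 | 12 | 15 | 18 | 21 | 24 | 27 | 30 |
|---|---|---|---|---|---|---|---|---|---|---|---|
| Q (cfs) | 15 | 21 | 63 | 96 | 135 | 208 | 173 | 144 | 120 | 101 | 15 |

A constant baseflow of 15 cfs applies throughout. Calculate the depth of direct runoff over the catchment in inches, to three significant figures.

d ≈ 0.599 in

Direct runoff: 0.0, 6.0, 48.0, 81.0, 120.0, 193.0, 158.0, 129.0, 105.0, 86.0, 0.0 cfs; ΣQ_DR = 926.0 cfs.
V = ΣQ_DR · Δt = 926.0 × 10800 s = 1.000 × 10^7 ft³.
Over A = 7.19 mi², depth = V / A = 0.599 in.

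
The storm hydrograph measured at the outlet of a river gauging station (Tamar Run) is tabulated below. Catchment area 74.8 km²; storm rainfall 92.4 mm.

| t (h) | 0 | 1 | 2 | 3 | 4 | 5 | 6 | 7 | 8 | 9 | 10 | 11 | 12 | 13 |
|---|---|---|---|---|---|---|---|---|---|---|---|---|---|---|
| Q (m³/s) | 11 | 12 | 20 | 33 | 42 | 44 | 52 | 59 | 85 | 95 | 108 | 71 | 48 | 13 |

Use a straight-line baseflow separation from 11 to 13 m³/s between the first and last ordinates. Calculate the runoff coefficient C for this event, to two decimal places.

ΣQ_DR = 525.0 m³/s; V = ΣQ_DR·Δt = 1.890 × 10^6 m³.
Runoff depth d = V / A = 25.27 mm.
C = d / P = 25.27 / 92.4 = 0.27.

C ≈ 0.27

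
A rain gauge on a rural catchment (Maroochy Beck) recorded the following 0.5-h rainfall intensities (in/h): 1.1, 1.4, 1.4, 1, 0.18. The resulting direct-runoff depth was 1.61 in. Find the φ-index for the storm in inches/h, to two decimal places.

Only the 4 blocks with intensity above φ contribute runoff: 1.1, 1.4, 1.4, 1 in/h.
Σ(I−φ)·Δt = d  ⇒  (1.1+1.4+1.4+1 − 4φ)·0.5 = 1.61
φ = (4.900 − 1.61/0.5) / 4 = 0.42 in/h.

φ ≈ 0.42 in/h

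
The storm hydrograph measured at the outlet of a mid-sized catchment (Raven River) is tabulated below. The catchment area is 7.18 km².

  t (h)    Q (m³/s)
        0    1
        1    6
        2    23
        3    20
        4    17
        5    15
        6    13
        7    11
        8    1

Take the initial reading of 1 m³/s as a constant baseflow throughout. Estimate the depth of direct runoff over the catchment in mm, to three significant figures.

d ≈ 49.1 mm

Direct runoff: 0.0, 5.0, 22.0, 19.0, 16.0, 14.0, 12.0, 10.0, 0.0 m³/s; ΣQ_DR = 98.00 m³/s.
V = ΣQ_DR · Δt = 98.00 × 3600 s = 3.528 × 10^5 m³.
Over A = 7.18 km², depth = V / A = 49.1 mm.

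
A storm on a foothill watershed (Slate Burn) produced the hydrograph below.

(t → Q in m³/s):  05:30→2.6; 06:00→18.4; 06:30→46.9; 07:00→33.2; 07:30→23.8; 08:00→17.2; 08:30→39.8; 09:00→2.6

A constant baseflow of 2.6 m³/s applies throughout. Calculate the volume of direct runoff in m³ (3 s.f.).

Direct-runoff ordinates (Q − Q_b): 0.0, 15.8, 44.3, 30.6, 21.2, 14.6, 37.2, 0.0 m³/s.
ΣQ_DR = 163.7 m³/s.
With Δt = 0.5 h = 1800 s, V = ΣQ_DR · Δt = 163.7 × 1800 = 2.95 × 10^5 m³.

V ≈ 2.95 × 10^5 m³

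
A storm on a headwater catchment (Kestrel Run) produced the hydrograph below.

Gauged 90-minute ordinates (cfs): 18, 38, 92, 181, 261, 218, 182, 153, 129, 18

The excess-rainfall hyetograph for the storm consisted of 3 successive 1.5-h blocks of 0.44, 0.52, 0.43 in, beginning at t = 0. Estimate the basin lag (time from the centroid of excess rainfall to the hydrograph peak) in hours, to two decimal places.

t_L ≈ 3.76 h

Centroid of excess rainfall: t_c = Σ P_i·t̄_i / ΣP_i = 2.2392 h (block centres at 0.75, 2.25, 3.75 h).
Hydrograph peak occurs at t = 6 h, so basin lag t_L = 6 − 2.2392 = 3.76 h.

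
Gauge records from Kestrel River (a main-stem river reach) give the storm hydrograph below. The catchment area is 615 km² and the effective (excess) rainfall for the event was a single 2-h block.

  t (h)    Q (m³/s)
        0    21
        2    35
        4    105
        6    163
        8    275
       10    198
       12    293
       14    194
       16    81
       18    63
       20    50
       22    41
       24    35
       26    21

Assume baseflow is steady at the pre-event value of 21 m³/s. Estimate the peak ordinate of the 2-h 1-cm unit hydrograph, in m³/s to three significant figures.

U_p ≈ 181 m³/s

Direct runoff: 0.0, 14.0, 84.0, 142.0, 254.0, 177.0, 272.0, 173.0, 60.0, 42.0, 29.0, 20.0, 14.0, 0.0 m³/s; ΣQ_DR = 1281 m³/s, peak = 272.0 m³/s.
Runoff depth d = ΣQ_DR·Δt / A = 1281 × 7200 / (615 km²) = 15.00 mm.
The 1-cm UH is the DRH scaled by (10 mm)/d, so U_p = 272.0 × 10/15.00 = 181 m³/s.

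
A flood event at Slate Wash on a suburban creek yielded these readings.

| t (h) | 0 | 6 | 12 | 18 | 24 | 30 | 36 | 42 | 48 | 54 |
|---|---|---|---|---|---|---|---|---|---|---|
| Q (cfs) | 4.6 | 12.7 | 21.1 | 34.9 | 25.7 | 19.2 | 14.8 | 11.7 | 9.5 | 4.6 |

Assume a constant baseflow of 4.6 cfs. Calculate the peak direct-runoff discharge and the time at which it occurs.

Q_p = 30.3 cfs at t = 18 h

Subtracting baseflow gives direct-runoff ordinates: 0.0, 8.1, 16.5, 30.3, 21.1, 14.6, 10.2, 7.1, 4.9, 0.0 cfs.
The maximum is 30.3 cfs, occurring at the reading for t = 18 h.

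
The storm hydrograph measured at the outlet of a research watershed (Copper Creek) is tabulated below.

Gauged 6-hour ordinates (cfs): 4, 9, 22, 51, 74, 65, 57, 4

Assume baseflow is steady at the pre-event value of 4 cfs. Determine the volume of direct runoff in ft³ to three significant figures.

V ≈ 5.49 × 10^6 ft³

Direct-runoff ordinates (Q − Q_b): 0.0, 5.0, 18.0, 47.0, 70.0, 61.0, 53.0, 0.0 cfs.
ΣQ_DR = 254.0 cfs.
With Δt = 6 h = 21600 s, V = ΣQ_DR · Δt = 254.0 × 21600 = 5.49 × 10^6 ft³.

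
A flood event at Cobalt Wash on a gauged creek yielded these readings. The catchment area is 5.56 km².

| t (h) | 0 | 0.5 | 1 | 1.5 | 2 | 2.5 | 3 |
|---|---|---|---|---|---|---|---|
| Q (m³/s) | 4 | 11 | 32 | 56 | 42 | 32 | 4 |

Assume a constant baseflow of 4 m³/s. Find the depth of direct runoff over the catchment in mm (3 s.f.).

d ≈ 49.5 mm

Direct runoff: 0.0, 7.0, 28.0, 52.0, 38.0, 28.0, 0.0 m³/s; ΣQ_DR = 153.0 m³/s.
V = ΣQ_DR · Δt = 153.0 × 1800 s = 2.754 × 10^5 m³.
Over A = 5.56 km², depth = V / A = 49.5 mm.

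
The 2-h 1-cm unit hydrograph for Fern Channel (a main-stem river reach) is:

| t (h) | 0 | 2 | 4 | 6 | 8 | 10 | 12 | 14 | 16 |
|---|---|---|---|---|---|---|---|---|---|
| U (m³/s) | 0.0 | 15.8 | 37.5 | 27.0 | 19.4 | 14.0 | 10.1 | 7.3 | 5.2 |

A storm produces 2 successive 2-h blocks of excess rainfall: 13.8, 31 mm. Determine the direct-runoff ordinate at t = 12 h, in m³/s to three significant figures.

By discrete convolution, Q_j = Σ (P_i / 10 mm) · U_{j−i}.
At t = 12 h (j=6): Q = (13.8/10)·10.1 + (31/10)·14.0 = 57.3 m³/s.

Q ≈ 57.3 m³/s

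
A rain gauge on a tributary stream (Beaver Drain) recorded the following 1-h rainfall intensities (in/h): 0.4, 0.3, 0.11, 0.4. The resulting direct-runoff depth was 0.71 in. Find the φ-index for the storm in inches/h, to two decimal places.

Only the 3 blocks with intensity above φ contribute runoff: 0.4, 0.3, 0.4 in/h.
Σ(I−φ)·Δt = d  ⇒  (0.4+0.3+0.4 − 3φ)·1 = 0.71
φ = (1.100 − 0.71/1) / 3 = 0.13 in/h.

φ ≈ 0.13 in/h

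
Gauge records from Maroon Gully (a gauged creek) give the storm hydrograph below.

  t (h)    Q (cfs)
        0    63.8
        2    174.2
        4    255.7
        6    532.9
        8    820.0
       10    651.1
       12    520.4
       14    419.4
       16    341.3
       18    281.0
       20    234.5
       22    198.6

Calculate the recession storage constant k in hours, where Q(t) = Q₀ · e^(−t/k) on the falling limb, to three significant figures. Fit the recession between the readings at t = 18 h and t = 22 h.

k ≈ 11.5 h

On the falling limb, Q drops from 281.0 to 198.6 cfs between t = 18 h and t = 22 h (Δt = 4 h).
k = −Δt / ln(Q₂/Q₁) = −4 / ln(198.6/281.0) = 11.5 h.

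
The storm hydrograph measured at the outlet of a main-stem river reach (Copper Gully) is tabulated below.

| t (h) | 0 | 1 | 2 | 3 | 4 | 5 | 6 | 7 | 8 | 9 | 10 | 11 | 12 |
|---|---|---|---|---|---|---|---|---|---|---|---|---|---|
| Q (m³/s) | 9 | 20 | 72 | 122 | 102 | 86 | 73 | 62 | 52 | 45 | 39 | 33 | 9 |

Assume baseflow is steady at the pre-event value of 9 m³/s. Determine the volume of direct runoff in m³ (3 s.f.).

Direct-runoff ordinates (Q − Q_b): 0.0, 11.0, 63.0, 113.0, 93.0, 77.0, 64.0, 53.0, 43.0, 36.0, 30.0, 24.0, 0.0 m³/s.
ΣQ_DR = 607.0 m³/s.
With Δt = 1 h = 3600 s, V = ΣQ_DR · Δt = 607.0 × 3600 = 2.19 × 10^6 m³.

V ≈ 2.19 × 10^6 m³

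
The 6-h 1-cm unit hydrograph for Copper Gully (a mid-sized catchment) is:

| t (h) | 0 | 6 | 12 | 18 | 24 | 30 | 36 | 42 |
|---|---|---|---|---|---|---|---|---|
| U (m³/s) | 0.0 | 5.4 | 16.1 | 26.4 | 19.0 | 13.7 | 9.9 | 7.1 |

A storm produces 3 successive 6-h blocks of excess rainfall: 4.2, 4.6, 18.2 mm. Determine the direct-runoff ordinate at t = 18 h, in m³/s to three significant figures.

By discrete convolution, Q_j = Σ (P_i / 10 mm) · U_{j−i}.
At t = 18 h (j=3): Q = (4.2/10)·26.4 + (4.6/10)·16.1 + (18.2/10)·5.4 = 28.3 m³/s.

Q ≈ 28.3 m³/s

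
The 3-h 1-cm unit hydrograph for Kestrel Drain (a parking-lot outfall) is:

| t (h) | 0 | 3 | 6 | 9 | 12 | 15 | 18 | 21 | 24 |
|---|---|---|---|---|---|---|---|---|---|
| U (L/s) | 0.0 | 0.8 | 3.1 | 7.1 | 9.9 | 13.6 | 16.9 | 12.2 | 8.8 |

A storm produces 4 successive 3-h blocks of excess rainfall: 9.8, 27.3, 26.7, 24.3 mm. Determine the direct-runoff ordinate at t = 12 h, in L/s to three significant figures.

By discrete convolution, Q_j = Σ (P_i / 10 mm) · U_{j−i}.
At t = 12 h (j=4): Q = (9.8/10)·9.9 + (27.3/10)·7.1 + (26.7/10)·3.1 + (24.3/10)·0.8 = 39.3 L/s.

Q ≈ 39.3 L/s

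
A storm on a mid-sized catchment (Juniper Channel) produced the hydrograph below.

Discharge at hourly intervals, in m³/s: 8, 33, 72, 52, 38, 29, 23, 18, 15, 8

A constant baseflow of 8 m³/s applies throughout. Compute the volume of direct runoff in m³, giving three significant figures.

V ≈ 7.78 × 10^5 m³

Direct-runoff ordinates (Q − Q_b): 0.0, 25.0, 64.0, 44.0, 30.0, 21.0, 15.0, 10.0, 7.0, 0.0 m³/s.
ΣQ_DR = 216.0 m³/s.
With Δt = 1 h = 3600 s, V = ΣQ_DR · Δt = 216.0 × 3600 = 7.78 × 10^5 m³.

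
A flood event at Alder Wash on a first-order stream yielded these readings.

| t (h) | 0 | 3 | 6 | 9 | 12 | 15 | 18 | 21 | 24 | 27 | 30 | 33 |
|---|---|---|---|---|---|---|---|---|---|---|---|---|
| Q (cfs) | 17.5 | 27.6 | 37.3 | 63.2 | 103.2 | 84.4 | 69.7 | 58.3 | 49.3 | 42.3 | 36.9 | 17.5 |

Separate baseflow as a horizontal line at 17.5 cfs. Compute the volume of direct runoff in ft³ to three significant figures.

Direct-runoff ordinates (Q − Q_b): 0.0, 10.1, 19.8, 45.7, 85.7, 66.9, 52.2, 40.8, 31.8, 24.8, 19.4, 0.0 cfs.
ΣQ_DR = 397.2 cfs.
With Δt = 3 h = 10800 s, V = ΣQ_DR · Δt = 397.2 × 10800 = 4.29 × 10^6 ft³.

V ≈ 4.29 × 10^6 ft³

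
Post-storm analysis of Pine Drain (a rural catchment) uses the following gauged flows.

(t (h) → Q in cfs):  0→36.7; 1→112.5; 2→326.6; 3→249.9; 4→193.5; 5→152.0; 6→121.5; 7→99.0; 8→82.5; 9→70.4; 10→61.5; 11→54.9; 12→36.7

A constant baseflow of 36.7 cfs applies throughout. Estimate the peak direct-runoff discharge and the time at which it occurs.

Q_p = 289.9 cfs at t = 2 h

Subtracting baseflow gives direct-runoff ordinates: 0.0, 75.8, 289.9, 213.2, 156.8, 115.3, 84.8, 62.3, 45.8, 33.7, 24.8, 18.2, 0.0 cfs.
The maximum is 289.9 cfs, occurring at the reading for t = 2 h.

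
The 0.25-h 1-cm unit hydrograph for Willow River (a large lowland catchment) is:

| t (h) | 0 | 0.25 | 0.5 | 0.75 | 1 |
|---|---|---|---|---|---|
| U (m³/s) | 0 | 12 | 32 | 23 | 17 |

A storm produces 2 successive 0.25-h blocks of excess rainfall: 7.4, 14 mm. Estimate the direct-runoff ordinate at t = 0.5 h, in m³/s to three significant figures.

By discrete convolution, Q_j = Σ (P_i / 10 mm) · U_{j−i}.
At t = 0.5 h (j=2): Q = (7.4/10)·32 + (14/10)·12 = 40.5 m³/s.

Q ≈ 40.5 m³/s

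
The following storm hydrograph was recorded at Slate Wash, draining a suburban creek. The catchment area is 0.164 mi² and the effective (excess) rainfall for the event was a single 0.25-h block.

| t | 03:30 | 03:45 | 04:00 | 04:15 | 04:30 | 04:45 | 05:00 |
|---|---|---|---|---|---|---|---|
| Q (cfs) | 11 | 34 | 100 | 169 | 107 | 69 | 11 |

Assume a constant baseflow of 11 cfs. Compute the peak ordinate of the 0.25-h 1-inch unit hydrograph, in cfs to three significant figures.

Direct runoff: 0.0, 23.0, 89.0, 158.0, 96.0, 58.0, 0.0 cfs; ΣQ_DR = 424.0 cfs, peak = 158.0 cfs.
Runoff depth d = ΣQ_DR·Δt / A = 424.0 × 900 / (0.164 mi²) = 1.002 in.
The 1-inch UH is the DRH scaled by (1 in)/d, so U_p = 158.0 × 1/1.002 = 158 cfs.

U_p ≈ 158 cfs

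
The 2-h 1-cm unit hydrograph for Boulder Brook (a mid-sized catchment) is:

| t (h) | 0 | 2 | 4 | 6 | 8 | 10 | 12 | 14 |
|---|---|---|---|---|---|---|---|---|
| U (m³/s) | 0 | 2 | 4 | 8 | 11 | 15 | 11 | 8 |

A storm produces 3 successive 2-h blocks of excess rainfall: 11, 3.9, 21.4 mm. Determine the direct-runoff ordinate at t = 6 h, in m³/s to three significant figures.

Q ≈ 14.6 m³/s

By discrete convolution, Q_j = Σ (P_i / 10 mm) · U_{j−i}.
At t = 6 h (j=3): Q = (11/10)·8 + (3.9/10)·4 + (21.4/10)·2 = 14.6 m³/s.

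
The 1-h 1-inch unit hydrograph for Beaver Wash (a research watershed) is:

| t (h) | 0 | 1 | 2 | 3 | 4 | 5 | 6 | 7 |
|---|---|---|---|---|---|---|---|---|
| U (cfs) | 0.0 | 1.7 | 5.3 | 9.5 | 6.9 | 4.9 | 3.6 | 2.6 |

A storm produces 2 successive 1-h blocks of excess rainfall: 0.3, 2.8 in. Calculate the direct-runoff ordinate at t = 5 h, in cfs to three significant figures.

Q ≈ 20.8 cfs

By discrete convolution, Q_j = Σ (P_i / 1 in) · U_{j−i}.
At t = 5 h (j=5): Q = (0.3/1)·4.9 + (2.8/1)·6.9 = 20.8 cfs.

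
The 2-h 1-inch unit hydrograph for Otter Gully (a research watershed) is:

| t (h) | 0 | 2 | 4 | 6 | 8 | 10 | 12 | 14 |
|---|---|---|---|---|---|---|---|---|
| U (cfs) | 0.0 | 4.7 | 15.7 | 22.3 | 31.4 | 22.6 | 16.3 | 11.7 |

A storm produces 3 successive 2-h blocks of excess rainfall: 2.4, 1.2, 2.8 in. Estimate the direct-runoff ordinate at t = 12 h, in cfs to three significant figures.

Q ≈ 154 cfs

By discrete convolution, Q_j = Σ (P_i / 1 in) · U_{j−i}.
At t = 12 h (j=6): Q = (2.4/1)·16.3 + (1.2/1)·22.6 + (2.8/1)·31.4 = 154 cfs.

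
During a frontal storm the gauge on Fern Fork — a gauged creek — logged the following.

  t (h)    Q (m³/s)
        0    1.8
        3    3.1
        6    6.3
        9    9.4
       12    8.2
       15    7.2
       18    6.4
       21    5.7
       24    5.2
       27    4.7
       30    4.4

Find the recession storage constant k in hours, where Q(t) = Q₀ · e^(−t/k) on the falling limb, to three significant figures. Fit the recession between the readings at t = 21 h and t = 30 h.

k ≈ 34.8 h

On the falling limb, Q drops from 5.7 to 4.4 m³/s between t = 21 h and t = 30 h (Δt = 9 h).
k = −Δt / ln(Q₂/Q₁) = −9 / ln(4.4/5.7) = 34.8 h.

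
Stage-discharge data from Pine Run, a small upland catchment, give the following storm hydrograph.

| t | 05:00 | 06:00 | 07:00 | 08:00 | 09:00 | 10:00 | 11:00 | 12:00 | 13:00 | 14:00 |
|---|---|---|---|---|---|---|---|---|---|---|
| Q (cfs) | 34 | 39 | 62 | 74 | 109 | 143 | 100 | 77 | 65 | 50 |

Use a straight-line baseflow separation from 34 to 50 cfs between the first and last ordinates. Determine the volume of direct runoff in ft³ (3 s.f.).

V ≈ 1.20 × 10^6 ft³

Direct-runoff ordinates (Q − Q_b): 0.00, 3.22, 24.44, 34.67, 67.89, 100.11, 55.33, 30.56, 16.78, 0.00 cfs.
ΣQ_DR = 333.0 cfs.
With Δt = 1 h = 3600 s, V = ΣQ_DR · Δt = 333.0 × 3600 = 1.20 × 10^6 ft³.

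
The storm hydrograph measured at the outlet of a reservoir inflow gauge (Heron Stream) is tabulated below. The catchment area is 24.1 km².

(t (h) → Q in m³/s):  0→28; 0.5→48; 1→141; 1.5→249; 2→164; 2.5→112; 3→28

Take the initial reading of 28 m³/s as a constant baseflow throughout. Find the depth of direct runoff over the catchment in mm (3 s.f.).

d ≈ 42.9 mm

Direct runoff: 0.0, 20.0, 113.0, 221.0, 136.0, 84.0, 0.0 m³/s; ΣQ_DR = 574.0 m³/s.
V = ΣQ_DR · Δt = 574.0 × 1800 s = 1.033 × 10^6 m³.
Over A = 24.1 km², depth = V / A = 42.9 mm.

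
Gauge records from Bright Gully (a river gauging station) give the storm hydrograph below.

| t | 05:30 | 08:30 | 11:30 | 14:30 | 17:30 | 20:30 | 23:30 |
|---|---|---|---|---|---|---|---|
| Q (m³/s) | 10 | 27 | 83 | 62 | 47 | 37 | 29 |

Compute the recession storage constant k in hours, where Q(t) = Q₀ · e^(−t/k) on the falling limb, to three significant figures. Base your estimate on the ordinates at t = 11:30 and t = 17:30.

k ≈ 10.6 h

On the falling limb, Q drops from 83 to 47 m³/s between t = 11:30 and t = 17:30 (Δt = 6 h).
k = −Δt / ln(Q₂/Q₁) = −6 / ln(47/83) = 10.6 h.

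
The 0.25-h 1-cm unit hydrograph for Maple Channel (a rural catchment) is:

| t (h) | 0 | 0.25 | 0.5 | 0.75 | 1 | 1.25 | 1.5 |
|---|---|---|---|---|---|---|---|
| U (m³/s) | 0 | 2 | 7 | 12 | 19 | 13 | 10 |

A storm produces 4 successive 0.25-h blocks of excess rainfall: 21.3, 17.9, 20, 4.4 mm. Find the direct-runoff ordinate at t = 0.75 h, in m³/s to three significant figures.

By discrete convolution, Q_j = Σ (P_i / 10 mm) · U_{j−i}.
At t = 0.75 h (j=3): Q = (21.3/10)·12 + (17.9/10)·7 + (20/10)·2 + (4.4/10)·0 = 42.1 m³/s.

Q ≈ 42.1 m³/s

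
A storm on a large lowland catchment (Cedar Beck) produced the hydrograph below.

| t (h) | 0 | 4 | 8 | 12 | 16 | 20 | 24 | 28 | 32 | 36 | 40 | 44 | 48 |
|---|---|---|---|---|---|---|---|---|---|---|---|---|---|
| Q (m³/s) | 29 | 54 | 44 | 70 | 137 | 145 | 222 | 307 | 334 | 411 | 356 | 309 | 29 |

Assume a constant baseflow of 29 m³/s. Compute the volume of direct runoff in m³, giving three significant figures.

V ≈ 2.98 × 10^7 m³

Direct-runoff ordinates (Q − Q_b): 0.0, 25.0, 15.0, 41.0, 108.0, 116.0, 193.0, 278.0, 305.0, 382.0, 327.0, 280.0, 0.0 m³/s.
ΣQ_DR = 2070 m³/s.
With Δt = 4 h = 14400 s, V = ΣQ_DR · Δt = 2070 × 14400 = 2.98 × 10^7 m³.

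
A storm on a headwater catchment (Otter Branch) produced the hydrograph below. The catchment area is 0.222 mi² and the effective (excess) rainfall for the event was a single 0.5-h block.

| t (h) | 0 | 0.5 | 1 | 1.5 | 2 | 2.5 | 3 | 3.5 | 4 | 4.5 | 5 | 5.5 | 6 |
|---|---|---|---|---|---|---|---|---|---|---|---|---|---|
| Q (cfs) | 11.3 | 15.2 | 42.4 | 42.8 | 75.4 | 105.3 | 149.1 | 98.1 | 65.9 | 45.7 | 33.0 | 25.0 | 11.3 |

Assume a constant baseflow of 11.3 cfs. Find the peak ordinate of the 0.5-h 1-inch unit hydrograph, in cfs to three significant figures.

Direct runoff: 0.0, 3.9, 31.1, 31.5, 64.1, 94.0, 137.8, 86.8, 54.6, 34.4, 21.7, 13.7, 0.0 cfs; ΣQ_DR = 573.6 cfs, peak = 137.8 cfs.
Runoff depth d = ΣQ_DR·Δt / A = 573.6 × 1800 / (0.222 mi²) = 2.002 in.
The 1-inch UH is the DRH scaled by (1 in)/d, so U_p = 137.8 × 1/2.002 = 68.8 cfs.

U_p ≈ 68.8 cfs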